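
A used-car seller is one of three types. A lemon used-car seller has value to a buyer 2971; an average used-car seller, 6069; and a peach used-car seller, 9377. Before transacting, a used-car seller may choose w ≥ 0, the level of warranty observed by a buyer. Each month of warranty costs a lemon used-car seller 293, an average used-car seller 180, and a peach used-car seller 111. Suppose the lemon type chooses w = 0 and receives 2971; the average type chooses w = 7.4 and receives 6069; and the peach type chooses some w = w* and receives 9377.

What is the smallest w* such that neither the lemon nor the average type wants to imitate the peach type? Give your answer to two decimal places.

25.78

Lemon type (on-path payoff 2971) won't mimic when 2971 ≥ 9377 − 293·w*, i.e. w* ≥ 21.86.
Average type (on-path payoff 6069 − 180×7.4 = 4737) won't mimic when 4737 ≥ 9377 − 180·w*, i.e. w* ≥ 25.78.
Both must hold, so w* = max(21.86, 25.78) = 25.78. The average type's constraint binds.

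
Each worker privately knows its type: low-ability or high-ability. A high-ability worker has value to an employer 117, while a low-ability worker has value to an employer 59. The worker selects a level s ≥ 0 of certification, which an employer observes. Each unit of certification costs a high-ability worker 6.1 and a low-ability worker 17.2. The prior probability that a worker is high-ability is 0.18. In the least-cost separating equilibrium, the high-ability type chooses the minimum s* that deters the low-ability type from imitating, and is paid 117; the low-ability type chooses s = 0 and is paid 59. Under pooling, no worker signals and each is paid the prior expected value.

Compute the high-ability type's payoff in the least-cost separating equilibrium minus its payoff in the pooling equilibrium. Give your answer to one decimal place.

27.0

Least-cost separating signal: s* solves 59 = 117 − 17.2·s*, so s* = (117 − 59)/17.2 ≈ 3.3721.
High-ability type's separating payoff: 117 − 6.1 × s* = 117 − 6.1 × (117 − 59)/17.2 = 117 − 353.8/17.2 ≈ 96.430.
Pooling payoff: 0.18 × 117 + 0.82 × 59 = 69.44.
Difference: 96.430 − 69.44 = 26.99, i.e. 27.0 to one decimal place.
The high-ability type prefers to separate.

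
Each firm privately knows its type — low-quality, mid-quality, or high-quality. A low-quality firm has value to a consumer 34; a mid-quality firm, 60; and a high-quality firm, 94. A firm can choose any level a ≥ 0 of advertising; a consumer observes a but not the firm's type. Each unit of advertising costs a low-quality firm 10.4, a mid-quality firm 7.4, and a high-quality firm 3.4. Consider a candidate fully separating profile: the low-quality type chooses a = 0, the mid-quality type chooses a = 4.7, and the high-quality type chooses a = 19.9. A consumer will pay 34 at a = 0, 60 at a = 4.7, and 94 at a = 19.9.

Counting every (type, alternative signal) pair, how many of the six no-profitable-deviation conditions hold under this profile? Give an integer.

High-quality (own payoff 94 − 3.4×19.9 = 26.34): to a=0 gives 34 → profitable ✗; to a=4.7 gives 60 − 3.4×4.7 = 44.02 → profitable ✗.
Low-quality (own payoff 34): to a=4.7 gives 60 − 10.4×4.7 = 11.12 → no gain ✓; to a=19.9 gives 94 − 10.4×19.9 = -112.96 → no gain ✓.
Mid-quality (own payoff 60 − 7.4×4.7 = 25.22): to a=0 gives 34 → profitable ✗; to a=19.9 gives 94 − 7.4×19.9 = -53.26 → no gain ✓.
3 of the 6 constraints hold; not an equilibrium.

3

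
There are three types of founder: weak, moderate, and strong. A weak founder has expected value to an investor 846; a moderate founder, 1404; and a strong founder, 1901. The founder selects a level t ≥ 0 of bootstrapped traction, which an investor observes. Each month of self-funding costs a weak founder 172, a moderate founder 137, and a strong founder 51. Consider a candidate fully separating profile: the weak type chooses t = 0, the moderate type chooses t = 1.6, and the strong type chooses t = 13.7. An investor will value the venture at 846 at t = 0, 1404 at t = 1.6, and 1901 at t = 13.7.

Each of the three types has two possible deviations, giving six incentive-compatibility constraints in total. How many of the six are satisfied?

4

Moderate (own payoff 1404 − 137×1.6 = 1184.8): to t=0 gives 846 → no gain ✓; to t=13.7 gives 1901 − 137×13.7 = 24.1 → no gain ✓.
Weak (own payoff 846): to t=1.6 gives 1404 − 172×1.6 = 1128.8 → profitable ✗; to t=13.7 gives 1901 − 172×13.7 = -455.4 → no gain ✓.
Strong (own payoff 1901 − 51×13.7 = 1202.3): to t=0 gives 846 → no gain ✓; to t=1.6 gives 1404 − 51×1.6 = 1322.4 → profitable ✗.
4 of the 6 constraints hold; not an equilibrium.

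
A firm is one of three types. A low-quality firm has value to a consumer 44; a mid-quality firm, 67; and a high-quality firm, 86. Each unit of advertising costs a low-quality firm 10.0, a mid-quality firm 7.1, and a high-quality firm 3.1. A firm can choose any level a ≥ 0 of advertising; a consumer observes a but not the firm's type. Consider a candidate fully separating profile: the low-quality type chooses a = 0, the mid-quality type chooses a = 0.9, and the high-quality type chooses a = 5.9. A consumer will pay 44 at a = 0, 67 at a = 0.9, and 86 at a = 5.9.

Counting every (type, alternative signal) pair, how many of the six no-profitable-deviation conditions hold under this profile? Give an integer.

5

Low-quality (own payoff 44): to a=0.9 gives 67 − 10.0×0.9 = 58 → profitable ✗; to a=5.9 gives 86 − 10.0×5.9 = 27 → no gain ✓.
Mid-quality (own payoff 67 − 7.1×0.9 = 60.61): to a=0 gives 44 → no gain ✓; to a=5.9 gives 86 − 7.1×5.9 = 44.11 → no gain ✓.
High-quality (own payoff 86 − 3.1×5.9 = 67.71): to a=0 gives 44 → no gain ✓; to a=0.9 gives 67 − 3.1×0.9 = 64.21 → no gain ✓.
5 of the 6 constraints hold; not an equilibrium.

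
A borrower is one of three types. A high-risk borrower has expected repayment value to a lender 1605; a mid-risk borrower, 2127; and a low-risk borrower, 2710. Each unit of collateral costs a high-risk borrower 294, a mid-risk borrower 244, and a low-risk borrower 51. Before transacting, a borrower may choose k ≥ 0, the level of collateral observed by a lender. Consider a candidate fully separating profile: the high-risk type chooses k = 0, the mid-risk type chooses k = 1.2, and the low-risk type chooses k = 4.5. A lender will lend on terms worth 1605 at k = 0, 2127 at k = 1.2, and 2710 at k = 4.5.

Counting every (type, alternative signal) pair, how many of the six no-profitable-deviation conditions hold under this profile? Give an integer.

5

High-risk (own payoff 1605): to k=1.2 gives 2127 − 294×1.2 = 1774.2 → profitable ✗; to k=4.5 gives 2710 − 294×4.5 = 1387 → no gain ✓.
Mid-risk (own payoff 2127 − 244×1.2 = 1834.2): to k=0 gives 1605 → no gain ✓; to k=4.5 gives 2710 − 244×4.5 = 1612 → no gain ✓.
Low-risk (own payoff 2710 − 51×4.5 = 2480.5): to k=0 gives 1605 → no gain ✓; to k=1.2 gives 2127 − 51×1.2 = 2065.8 → no gain ✓.
5 of the 6 constraints hold; not an equilibrium.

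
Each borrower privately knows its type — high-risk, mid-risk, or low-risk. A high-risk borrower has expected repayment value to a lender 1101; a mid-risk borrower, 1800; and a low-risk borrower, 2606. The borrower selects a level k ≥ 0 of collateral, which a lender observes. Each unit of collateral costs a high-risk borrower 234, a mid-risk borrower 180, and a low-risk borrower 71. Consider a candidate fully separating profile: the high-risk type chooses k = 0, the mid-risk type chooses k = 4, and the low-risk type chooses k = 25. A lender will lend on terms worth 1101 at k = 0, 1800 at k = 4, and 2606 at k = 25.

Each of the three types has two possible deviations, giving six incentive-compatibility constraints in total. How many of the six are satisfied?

3

High-risk (own payoff 1101): to k=4 gives 1800 − 234×4 = 864 → no gain ✓; to k=25 gives 2606 − 234×25 = -3244 → no gain ✓.
Mid-risk (own payoff 1800 − 180×4 = 1080): to k=0 gives 1101 → profitable ✗; to k=25 gives 2606 − 180×25 = -1894 → no gain ✓.
Low-risk (own payoff 2606 − 71×25 = 831): to k=0 gives 1101 → profitable ✗; to k=4 gives 1800 − 71×4 = 1516 → profitable ✗.
3 of the 6 constraints hold; not an equilibrium.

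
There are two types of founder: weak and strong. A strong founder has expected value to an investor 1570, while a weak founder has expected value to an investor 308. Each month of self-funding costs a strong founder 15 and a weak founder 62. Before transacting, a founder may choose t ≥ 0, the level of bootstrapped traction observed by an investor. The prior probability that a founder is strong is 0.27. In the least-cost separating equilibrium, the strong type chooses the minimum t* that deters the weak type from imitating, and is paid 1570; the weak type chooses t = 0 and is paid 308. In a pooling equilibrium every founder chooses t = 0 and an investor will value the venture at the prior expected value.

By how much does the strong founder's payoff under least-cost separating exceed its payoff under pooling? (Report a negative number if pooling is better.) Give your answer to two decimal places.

615.94

Least-cost separating signal: t* solves 308 = 1570 − 62·t*, so t* = (1570 − 308)/62 ≈ 20.3548.
Strong type's separating payoff: 1570 − 15 × t* = 1570 − 15 × (1570 − 308)/62 = 1570 − 18930/62 ≈ 1264.6774.
Pooling payoff: 0.27 × 1570 + 0.73 × 308 = 648.74.
Difference: 1264.6774 − 648.74 = 615.9374, i.e. 615.94 to two decimal places.
The strong type prefers to separate.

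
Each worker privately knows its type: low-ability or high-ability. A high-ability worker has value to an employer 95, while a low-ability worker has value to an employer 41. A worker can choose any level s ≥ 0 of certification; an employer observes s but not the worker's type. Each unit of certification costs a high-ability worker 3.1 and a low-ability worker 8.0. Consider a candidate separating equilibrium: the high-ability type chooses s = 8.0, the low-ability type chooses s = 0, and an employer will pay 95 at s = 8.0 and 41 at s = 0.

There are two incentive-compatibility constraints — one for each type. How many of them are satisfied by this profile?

2

Low-ability type: stay at 0 → 41; mimic → 95 − 8.0 × 8.0 = 31. IC holds (41 ≥ 31).
High-ability type: signal → 95 − 3.1 × 8.0 = 70.2; deviate to 0 → 41. IC holds (70.2 ≥ 41).
2 of 2 constraints hold, so this is a separating equilibrium.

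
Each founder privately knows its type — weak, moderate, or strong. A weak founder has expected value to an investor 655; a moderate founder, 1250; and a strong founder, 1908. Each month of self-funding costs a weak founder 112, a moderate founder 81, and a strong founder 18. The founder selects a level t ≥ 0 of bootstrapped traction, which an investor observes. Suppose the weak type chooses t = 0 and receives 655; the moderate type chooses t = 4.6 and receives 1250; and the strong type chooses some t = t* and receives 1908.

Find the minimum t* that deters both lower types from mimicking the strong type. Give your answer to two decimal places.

12.72

Weak type (on-path payoff 655) won't mimic when 655 ≥ 1908 − 112·t*, i.e. t* ≥ 11.19.
Moderate type (on-path payoff 1250 − 81×4.6 = 877.4) won't mimic when 877.4 ≥ 1908 − 81·t*, i.e. t* ≥ 12.72.
Both must hold, so t* = max(11.19, 12.72) = 12.72. The moderate type's constraint binds.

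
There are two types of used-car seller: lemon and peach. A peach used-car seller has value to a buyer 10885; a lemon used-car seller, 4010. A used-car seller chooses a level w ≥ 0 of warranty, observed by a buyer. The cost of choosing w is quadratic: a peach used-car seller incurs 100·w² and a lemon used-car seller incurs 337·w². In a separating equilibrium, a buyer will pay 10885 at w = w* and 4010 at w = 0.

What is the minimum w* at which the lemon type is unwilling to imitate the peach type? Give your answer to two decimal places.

The lemon type at w = 0 receives 4010; imitating at w* yields 10885 − 337·w*².
Indifference: 4010 = 10885 − 337·w*², so w*² = (10885 − 4010) / 337 ≈ 20.4006.
w* = √20.4006 ≈ 4.52.

4.52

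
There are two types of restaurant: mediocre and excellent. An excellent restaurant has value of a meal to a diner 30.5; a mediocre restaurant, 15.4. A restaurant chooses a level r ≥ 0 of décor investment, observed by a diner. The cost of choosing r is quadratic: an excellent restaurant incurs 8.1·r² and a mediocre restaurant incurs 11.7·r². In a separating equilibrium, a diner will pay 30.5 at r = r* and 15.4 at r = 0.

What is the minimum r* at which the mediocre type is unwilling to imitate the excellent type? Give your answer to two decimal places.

1.14

The mediocre type at r = 0 receives 15.4; imitating at r* yields 30.5 − 11.7·r*².
Indifference: 15.4 = 30.5 − 11.7·r*², so r*² = (30.5 − 15.4) / 11.7 ≈ 1.2906.
r* = √1.2906 ≈ 1.14.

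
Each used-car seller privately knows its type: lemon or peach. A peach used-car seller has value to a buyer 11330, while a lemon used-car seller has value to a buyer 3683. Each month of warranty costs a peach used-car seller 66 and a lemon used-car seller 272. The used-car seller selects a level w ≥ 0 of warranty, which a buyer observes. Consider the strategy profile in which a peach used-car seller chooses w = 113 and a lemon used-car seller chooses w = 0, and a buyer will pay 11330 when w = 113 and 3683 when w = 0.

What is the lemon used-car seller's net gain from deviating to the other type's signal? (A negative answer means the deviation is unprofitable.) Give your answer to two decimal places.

Playing w = 0 the lemon used-car seller receives 3683.
Deviating to w = 113 brings payment 11330 at cost 272 × 113 = 30736, netting -19406.
Gain from deviating: -19406 − 3683 = -23089.00.
The gain is negative, so the lemon type's incentive-compatibility constraint is satisfied.

-23089.00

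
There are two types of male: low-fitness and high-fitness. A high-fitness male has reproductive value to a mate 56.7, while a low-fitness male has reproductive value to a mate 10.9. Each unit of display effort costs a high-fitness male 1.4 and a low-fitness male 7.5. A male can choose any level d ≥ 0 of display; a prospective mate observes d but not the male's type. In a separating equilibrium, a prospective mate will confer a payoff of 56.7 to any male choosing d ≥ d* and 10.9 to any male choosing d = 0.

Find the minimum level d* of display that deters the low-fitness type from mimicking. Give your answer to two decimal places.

A low-fitness male choosing d = 0 receives 10.9.
Imitating at d* instead would pay 56.7 at cost 7.5·d*, netting 56.7 − 7.5·d*.
Indifference: 10.9 = 56.7 − 7.5·d*, so d* = (56.7 − 10.9) / 7.5 ≈ 6.11.
At d* the low-fitness type's incentive constraint just binds; the high-fitness type strictly prefers d* since its per-unit cost is lower.

6.11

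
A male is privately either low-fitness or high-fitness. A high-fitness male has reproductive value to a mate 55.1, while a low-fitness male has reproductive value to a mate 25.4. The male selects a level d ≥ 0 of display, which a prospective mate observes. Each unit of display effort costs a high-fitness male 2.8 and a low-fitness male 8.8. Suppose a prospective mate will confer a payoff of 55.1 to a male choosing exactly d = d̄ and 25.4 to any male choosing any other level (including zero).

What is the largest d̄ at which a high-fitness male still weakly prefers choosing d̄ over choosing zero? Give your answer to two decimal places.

10.61

Choosing d̄ yields the high-fitness type 55.1 − 2.8·d̄; choosing zero yields 25.4.
The high-fitness type is indifferent at 55.1 − 2.8·d̄ = 25.4, i.e. d̄ = (55.1 − 25.4) / 2.8 ≈ 10.61.
For any d̄ above 10.61 the high-fitness type would rather pool at zero, so separation collapses.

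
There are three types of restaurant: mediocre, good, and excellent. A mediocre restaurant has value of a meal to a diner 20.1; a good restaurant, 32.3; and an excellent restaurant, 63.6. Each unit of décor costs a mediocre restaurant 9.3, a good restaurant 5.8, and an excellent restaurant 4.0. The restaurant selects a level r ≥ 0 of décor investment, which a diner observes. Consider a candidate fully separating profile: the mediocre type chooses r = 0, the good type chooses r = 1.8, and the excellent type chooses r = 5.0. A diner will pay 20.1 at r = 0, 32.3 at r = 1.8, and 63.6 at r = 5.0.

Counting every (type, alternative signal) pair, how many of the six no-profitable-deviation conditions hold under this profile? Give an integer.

5

Mediocre (own payoff 20.1): to r=1.8 gives 32.3 − 9.3×1.8 = 15.56 → no gain ✓; to r=5.0 gives 63.6 − 9.3×5.0 = 17.1 → no gain ✓.
Excellent (own payoff 63.6 − 4.0×5.0 = 43.6): to r=0 gives 20.1 → no gain ✓; to r=1.8 gives 32.3 − 4.0×1.8 = 25.1 → no gain ✓.
Good (own payoff 32.3 − 5.8×1.8 = 21.86): to r=0 gives 20.1 → no gain ✓; to r=5.0 gives 63.6 − 5.8×5.0 = 34.6 → profitable ✗.
5 of the 6 constraints hold; not an equilibrium.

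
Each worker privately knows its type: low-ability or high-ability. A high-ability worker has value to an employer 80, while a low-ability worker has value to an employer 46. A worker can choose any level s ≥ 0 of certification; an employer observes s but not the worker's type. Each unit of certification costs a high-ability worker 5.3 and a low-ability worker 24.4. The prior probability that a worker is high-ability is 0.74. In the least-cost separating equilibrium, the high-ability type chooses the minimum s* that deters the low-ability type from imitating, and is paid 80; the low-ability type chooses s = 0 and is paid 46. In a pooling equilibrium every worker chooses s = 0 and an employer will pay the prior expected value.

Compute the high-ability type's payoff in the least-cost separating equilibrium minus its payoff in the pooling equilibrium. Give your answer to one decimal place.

Least-cost separating signal: s* solves 46 = 80 − 24.4·s*, so s* = (80 − 46)/24.4 ≈ 1.3934.
High-ability type's separating payoff: 80 − 5.3 × s* = 80 − 5.3 × (80 − 46)/24.4 = 80 − 180.2/24.4 ≈ 72.615.
Pooling payoff: 0.74 × 80 + 0.26 × 46 = 71.16.
Difference: 72.615 − 71.16 = 1.455, i.e. 1.5 to one decimal place.
The high-ability type prefers to separate.

1.5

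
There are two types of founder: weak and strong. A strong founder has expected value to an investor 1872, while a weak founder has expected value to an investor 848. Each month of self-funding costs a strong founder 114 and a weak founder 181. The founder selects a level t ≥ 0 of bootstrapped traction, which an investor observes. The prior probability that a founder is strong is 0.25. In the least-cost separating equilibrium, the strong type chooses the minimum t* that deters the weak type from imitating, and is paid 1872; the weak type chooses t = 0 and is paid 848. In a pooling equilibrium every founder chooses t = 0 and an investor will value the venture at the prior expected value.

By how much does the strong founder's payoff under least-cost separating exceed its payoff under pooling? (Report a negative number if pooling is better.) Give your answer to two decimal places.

Least-cost separating signal: t* solves 848 = 1872 − 181·t*, so t* = (1872 − 848)/181 ≈ 5.6575.
Strong type's separating payoff: 1872 − 114 × t* = 1872 − 114 × (1872 − 848)/181 = 1872 − 116736/181 ≈ 1227.0497.
Pooling payoff: 0.25 × 1872 + 0.75 × 848 = 1104.
Difference: 1227.0497 − 1104 = 123.0497, i.e. 123.05 to two decimal places.
The strong type prefers to separate.

123.05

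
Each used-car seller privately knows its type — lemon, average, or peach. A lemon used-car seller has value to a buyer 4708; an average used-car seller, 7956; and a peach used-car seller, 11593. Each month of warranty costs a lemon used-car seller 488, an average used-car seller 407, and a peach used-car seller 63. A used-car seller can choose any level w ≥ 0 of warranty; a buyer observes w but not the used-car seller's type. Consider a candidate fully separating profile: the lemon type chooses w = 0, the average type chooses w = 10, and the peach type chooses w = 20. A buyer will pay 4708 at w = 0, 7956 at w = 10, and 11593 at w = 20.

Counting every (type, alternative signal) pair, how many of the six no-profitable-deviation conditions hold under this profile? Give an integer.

5

Lemon (own payoff 4708): to w=10 gives 7956 − 488×10 = 3076 → no gain ✓; to w=20 gives 11593 − 488×20 = 1833 → no gain ✓.
Peach (own payoff 11593 − 63×20 = 10333): to w=0 gives 4708 → no gain ✓; to w=10 gives 7956 − 63×10 = 7326 → no gain ✓.
Average (own payoff 7956 − 407×10 = 3886): to w=0 gives 4708 → profitable ✗; to w=20 gives 11593 − 407×20 = 3453 → no gain ✓.
5 of the 6 constraints hold; not an equilibrium.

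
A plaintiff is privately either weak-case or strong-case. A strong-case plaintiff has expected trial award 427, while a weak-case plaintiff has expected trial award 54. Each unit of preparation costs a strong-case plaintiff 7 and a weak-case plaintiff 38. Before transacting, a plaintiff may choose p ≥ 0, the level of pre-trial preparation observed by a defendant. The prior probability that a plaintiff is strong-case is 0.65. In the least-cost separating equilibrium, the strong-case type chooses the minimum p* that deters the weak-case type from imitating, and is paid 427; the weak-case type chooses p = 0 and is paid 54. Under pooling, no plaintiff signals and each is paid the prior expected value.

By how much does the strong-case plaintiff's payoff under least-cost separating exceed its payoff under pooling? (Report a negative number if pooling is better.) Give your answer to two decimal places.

61.84

Least-cost separating signal: p* solves 54 = 427 − 38·p*, so p* = (427 − 54)/38 ≈ 9.8158.
Strong-case type's separating payoff: 427 − 7 × p* = 427 − 7 × (427 − 54)/38 = 427 − 2611/38 ≈ 358.2895.
Pooling payoff: 0.65 × 427 + 0.35 × 54 = 296.45.
Difference: 358.2895 − 296.45 = 61.8395, i.e. 61.84 to two decimal places.
The strong-case type prefers to separate.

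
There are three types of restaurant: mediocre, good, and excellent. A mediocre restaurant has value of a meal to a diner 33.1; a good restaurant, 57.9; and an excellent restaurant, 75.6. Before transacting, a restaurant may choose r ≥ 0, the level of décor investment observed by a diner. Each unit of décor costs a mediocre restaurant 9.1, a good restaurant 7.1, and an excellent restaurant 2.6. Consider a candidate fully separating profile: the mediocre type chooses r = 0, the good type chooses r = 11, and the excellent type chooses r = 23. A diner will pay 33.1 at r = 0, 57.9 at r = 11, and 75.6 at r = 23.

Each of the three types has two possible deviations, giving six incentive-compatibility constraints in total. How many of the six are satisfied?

Mediocre (own payoff 33.1): to r=11 gives 57.9 − 9.1×11 = -42.2 → no gain ✓; to r=23 gives 75.6 − 9.1×23 = -133.7 → no gain ✓.
Excellent (own payoff 75.6 − 2.6×23 = 15.8): to r=0 gives 33.1 → profitable ✗; to r=11 gives 57.9 − 2.6×11 = 29.3 → profitable ✗.
Good (own payoff 57.9 − 7.1×11 = -20.2): to r=0 gives 33.1 → profitable ✗; to r=23 gives 75.6 − 7.1×23 = -87.7 → no gain ✓.
3 of the 6 constraints hold; not an equilibrium.

3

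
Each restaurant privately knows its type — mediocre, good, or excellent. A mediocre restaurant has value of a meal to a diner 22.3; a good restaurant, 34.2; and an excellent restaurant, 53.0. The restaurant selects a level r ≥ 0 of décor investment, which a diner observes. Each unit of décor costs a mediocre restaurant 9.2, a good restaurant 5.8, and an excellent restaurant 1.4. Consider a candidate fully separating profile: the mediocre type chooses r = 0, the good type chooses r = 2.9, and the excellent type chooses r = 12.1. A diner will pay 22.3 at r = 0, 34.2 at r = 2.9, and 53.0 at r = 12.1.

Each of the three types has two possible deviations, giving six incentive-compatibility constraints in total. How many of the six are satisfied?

5

Mediocre (own payoff 22.3): to r=2.9 gives 34.2 − 9.2×2.9 = 7.52 → no gain ✓; to r=12.1 gives 53.0 − 9.2×12.1 = -58.32 → no gain ✓.
Excellent (own payoff 53.0 − 1.4×12.1 = 36.06): to r=0 gives 22.3 → no gain ✓; to r=2.9 gives 34.2 − 1.4×2.9 = 30.14 → no gain ✓.
Good (own payoff 34.2 − 5.8×2.9 = 17.38): to r=0 gives 22.3 → profitable ✗; to r=12.1 gives 53.0 − 5.8×12.1 = -17.18 → no gain ✓.
5 of the 6 constraints hold; not an equilibrium.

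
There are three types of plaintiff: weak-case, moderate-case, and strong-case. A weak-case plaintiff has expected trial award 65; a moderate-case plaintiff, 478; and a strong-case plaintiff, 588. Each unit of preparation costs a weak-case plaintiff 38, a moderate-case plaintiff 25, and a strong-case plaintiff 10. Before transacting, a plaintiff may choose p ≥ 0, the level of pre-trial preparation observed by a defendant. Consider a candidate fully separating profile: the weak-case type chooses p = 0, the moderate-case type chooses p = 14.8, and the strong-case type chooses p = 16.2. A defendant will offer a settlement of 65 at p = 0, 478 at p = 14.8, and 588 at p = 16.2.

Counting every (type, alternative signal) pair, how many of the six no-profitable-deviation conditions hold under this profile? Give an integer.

Weak-case (own payoff 65): to p=14.8 gives 478 − 38×14.8 = -84.4 → no gain ✓; to p=16.2 gives 588 − 38×16.2 = -27.6 → no gain ✓.
Moderate-case (own payoff 478 − 25×14.8 = 108): to p=0 gives 65 → no gain ✓; to p=16.2 gives 588 − 25×16.2 = 183 → profitable ✗.
Strong-case (own payoff 588 − 10×16.2 = 426): to p=0 gives 65 → no gain ✓; to p=14.8 gives 478 − 10×14.8 = 330 → no gain ✓.
5 of the 6 constraints hold; not an equilibrium.

5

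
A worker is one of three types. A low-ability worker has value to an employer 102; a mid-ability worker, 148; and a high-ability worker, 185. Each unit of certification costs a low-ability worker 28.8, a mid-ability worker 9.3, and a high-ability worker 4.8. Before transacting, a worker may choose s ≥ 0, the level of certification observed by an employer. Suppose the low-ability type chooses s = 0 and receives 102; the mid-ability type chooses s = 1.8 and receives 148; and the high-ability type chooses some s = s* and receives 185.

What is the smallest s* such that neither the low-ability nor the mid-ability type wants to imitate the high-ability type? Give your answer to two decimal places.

Mid-ability type (on-path payoff 148 − 9.3×1.8 = 131.26) won't mimic when 131.26 ≥ 185 − 9.3·s*, i.e. s* ≥ 5.78.
Low-ability type (on-path payoff 102) won't mimic when 102 ≥ 185 − 28.8·s*, i.e. s* ≥ 2.88.
Both must hold, so s* = max(2.88, 5.78) = 5.78. The mid-ability type's constraint binds.

5.78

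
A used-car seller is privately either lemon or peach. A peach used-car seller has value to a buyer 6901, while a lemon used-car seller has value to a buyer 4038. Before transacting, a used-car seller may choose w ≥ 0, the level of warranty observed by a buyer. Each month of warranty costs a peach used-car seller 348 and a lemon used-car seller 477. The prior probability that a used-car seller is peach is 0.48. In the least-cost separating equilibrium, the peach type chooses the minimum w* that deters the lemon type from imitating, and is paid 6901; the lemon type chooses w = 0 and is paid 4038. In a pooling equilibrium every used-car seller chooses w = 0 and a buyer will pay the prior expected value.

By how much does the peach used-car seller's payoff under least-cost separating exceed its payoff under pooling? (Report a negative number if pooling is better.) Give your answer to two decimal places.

Least-cost separating signal: w* solves 4038 = 6901 − 477·w*, so w* = (6901 − 4038)/477 ≈ 6.0021.
Peach type's separating payoff: 6901 − 348 × w* = 6901 − 348 × (6901 − 4038)/477 = 6901 − 996324/477 ≈ 4812.2704.
Pooling payoff: 0.48 × 6901 + 0.52 × 4038 = 5412.24.
Difference: 4812.2704 − 5412.24 = -599.9696, i.e. -599.97 to two decimal places.
The peach type would prefer the pooling outcome.

-599.97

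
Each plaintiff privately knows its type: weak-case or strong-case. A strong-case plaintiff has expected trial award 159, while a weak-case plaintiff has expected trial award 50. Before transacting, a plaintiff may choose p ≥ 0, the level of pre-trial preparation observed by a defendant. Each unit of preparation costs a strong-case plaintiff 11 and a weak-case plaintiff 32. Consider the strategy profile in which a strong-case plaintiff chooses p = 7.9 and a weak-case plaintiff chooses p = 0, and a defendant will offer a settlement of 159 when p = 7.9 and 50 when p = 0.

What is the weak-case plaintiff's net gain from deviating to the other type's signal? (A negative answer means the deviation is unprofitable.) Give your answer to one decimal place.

Playing p = 0 the weak-case plaintiff receives 50.
Deviating to p = 7.9 brings payment 159 at cost 32 × 7.9 = 252.8, netting -93.8.
Gain from deviating: -93.8 − 50 = -143.8.
The gain is negative, so the weak-case type's incentive-compatibility constraint is satisfied.

-143.8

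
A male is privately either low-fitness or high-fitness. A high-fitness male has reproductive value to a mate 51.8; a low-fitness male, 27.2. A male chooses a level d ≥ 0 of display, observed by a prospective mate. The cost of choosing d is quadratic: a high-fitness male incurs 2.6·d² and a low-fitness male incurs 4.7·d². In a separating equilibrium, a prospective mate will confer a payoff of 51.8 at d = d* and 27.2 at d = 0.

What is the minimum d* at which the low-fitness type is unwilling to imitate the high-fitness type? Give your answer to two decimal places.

The low-fitness type at d = 0 receives 27.2; imitating at d* yields 51.8 − 4.7·d*².
Indifference: 27.2 = 51.8 − 4.7·d*², so d*² = (51.8 − 27.2) / 4.7 ≈ 5.2340.
d* = √5.2340 ≈ 2.29.

2.29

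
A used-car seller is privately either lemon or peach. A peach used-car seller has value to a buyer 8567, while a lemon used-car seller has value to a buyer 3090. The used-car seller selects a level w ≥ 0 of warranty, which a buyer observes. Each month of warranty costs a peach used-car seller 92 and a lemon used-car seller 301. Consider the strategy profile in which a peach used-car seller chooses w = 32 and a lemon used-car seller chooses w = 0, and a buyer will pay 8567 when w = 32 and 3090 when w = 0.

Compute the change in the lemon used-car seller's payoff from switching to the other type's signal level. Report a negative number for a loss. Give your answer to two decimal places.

-4155.00

Playing w = 0 the lemon used-car seller receives 3090.
Deviating to w = 32 brings payment 8567 at cost 301 × 32 = 9632, netting -1065.
Gain from deviating: -1065 − 3090 = -4155.00.
The gain is negative, so the lemon type's incentive-compatibility constraint is satisfied.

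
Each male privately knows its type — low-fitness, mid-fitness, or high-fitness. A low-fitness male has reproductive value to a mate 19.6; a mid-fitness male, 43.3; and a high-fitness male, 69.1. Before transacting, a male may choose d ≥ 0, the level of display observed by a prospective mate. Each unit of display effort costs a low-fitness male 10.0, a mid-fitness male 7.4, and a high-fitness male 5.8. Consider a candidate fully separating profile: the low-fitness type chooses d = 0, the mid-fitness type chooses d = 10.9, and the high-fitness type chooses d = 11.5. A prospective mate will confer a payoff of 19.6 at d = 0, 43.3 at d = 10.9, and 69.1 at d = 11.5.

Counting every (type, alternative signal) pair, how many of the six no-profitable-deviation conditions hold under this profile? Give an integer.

Mid-fitness (own payoff 43.3 − 7.4×10.9 = -37.36): to d=0 gives 19.6 → profitable ✗; to d=11.5 gives 69.1 − 7.4×11.5 = -16 → profitable ✗.
High-fitness (own payoff 69.1 − 5.8×11.5 = 2.4): to d=0 gives 19.6 → profitable ✗; to d=10.9 gives 43.3 − 5.8×10.9 = -19.92 → no gain ✓.
Low-fitness (own payoff 19.6): to d=10.9 gives 43.3 − 10.0×10.9 = -65.7 → no gain ✓; to d=11.5 gives 69.1 − 10.0×11.5 = -45.9 → no gain ✓.
3 of the 6 constraints hold; not an equilibrium.

3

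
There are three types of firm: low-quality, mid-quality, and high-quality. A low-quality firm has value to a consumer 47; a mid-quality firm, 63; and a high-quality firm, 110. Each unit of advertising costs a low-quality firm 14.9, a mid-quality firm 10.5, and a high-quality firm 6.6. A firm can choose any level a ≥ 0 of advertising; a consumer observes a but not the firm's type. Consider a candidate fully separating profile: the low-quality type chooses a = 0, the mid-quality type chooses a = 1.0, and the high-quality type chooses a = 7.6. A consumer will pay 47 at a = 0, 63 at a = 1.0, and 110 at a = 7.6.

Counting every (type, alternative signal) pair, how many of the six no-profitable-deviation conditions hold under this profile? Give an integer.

Mid-quality (own payoff 63 − 10.5×1.0 = 52.5): to a=0 gives 47 → no gain ✓; to a=7.6 gives 110 − 10.5×7.6 = 30.2 → no gain ✓.
High-quality (own payoff 110 − 6.6×7.6 = 59.84): to a=0 gives 47 → no gain ✓; to a=1.0 gives 63 − 6.6×1.0 = 56.4 → no gain ✓.
Low-quality (own payoff 47): to a=1.0 gives 63 − 14.9×1.0 = 48.1 → profitable ✗; to a=7.6 gives 110 − 14.9×7.6 = -3.24 → no gain ✓.
5 of the 6 constraints hold; not an equilibrium.

5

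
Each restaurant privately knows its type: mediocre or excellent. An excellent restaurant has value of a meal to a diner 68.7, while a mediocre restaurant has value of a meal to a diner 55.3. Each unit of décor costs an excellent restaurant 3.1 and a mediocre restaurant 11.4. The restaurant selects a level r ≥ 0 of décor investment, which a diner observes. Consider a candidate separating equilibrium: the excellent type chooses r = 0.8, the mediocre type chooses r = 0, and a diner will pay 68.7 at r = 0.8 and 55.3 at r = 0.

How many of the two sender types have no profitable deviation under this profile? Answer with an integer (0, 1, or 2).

1

Excellent type: signal → 68.7 − 3.1 × 0.8 = 66.22; deviate to 0 → 55.3. IC holds (66.22 ≥ 55.3).
Mediocre type: stay at 0 → 55.3; mimic → 68.7 − 11.4 × 0.8 = 59.58. IC fails (55.3 < 59.58).
1 of 2 constraints hold, so this profile is not an equilibrium.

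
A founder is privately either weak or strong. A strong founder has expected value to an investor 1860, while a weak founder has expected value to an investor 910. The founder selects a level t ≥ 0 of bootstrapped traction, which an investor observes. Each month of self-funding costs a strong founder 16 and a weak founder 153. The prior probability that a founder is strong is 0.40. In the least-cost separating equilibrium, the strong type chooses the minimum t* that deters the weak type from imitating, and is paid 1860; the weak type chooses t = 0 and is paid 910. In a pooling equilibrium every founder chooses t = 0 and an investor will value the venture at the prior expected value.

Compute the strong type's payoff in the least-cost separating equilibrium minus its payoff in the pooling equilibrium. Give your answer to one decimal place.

Least-cost separating signal: t* solves 910 = 1860 − 153·t*, so t* = (1860 − 910)/153 ≈ 6.2092.
Strong type's separating payoff: 1860 − 16 × t* = 1860 − 16 × (1860 − 910)/153 = 1860 − 15200/153 ≈ 1760.654.
Pooling payoff: 0.40 × 1860 + 0.60 × 910 = 1290.
Difference: 1760.654 − 1290 = 470.654, i.e. 470.7 to one decimal place.
The strong type prefers to separate.

470.7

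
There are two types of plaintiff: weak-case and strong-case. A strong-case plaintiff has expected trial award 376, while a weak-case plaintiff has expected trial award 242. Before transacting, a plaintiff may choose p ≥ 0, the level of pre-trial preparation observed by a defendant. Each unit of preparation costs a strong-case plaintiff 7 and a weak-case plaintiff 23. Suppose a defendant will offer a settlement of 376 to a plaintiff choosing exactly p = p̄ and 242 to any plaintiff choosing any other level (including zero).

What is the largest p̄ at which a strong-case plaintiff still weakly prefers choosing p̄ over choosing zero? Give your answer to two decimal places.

Choosing p̄ yields the strong-case type 376 − 7·p̄; choosing zero yields 242.
The strong-case type is indifferent at 376 − 7·p̄ = 242, i.e. p̄ = (376 − 242) / 7 ≈ 19.14.
For any p̄ above 19.14 the strong-case type would rather pool at zero, so separation collapses.

19.14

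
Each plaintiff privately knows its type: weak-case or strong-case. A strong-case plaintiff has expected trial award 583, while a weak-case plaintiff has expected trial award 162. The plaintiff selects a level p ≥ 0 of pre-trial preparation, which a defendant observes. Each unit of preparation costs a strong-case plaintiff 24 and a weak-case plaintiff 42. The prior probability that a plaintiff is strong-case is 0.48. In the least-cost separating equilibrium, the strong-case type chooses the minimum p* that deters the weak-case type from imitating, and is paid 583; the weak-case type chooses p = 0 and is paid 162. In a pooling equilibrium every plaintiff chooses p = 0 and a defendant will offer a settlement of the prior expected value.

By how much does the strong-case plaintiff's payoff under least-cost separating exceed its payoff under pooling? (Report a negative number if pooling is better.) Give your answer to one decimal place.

Least-cost separating signal: p* solves 162 = 583 − 42·p*, so p* = (583 − 162)/42 ≈ 10.0238.
Strong-case type's separating payoff: 583 − 24 × p* = 583 − 24 × (583 − 162)/42 = 583 − 10104/42 ≈ 342.429.
Pooling payoff: 0.48 × 583 + 0.52 × 162 = 364.08.
Difference: 342.429 − 364.08 = -21.651, i.e. -21.7 to one decimal place.
The strong-case type would prefer the pooling outcome.

-21.7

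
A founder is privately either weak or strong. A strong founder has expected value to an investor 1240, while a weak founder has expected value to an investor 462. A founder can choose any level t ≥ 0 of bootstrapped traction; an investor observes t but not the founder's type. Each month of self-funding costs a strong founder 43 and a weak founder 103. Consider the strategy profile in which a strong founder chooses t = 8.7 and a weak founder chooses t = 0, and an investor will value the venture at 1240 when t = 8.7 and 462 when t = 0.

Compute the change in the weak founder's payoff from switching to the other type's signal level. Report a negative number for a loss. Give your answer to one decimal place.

Playing t = 0 the weak founder receives 462.
Deviating to t = 8.7 brings payment 1240 at cost 103 × 8.7 = 896.1, netting 343.9.
Gain from deviating: 343.9 − 462 = -118.1.
The gain is negative, so the weak type's incentive-compatibility constraint is satisfied.

-118.1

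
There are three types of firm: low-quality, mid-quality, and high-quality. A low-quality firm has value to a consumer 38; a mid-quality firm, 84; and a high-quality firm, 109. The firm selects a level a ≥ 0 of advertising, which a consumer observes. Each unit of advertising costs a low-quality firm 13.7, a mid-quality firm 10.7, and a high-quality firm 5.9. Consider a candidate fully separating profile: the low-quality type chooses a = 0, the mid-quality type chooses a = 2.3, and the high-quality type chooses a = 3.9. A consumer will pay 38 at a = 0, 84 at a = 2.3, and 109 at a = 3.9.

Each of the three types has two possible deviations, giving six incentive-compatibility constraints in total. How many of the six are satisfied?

3

Mid-quality (own payoff 84 − 10.7×2.3 = 59.39): to a=0 gives 38 → no gain ✓; to a=3.9 gives 109 − 10.7×3.9 = 67.27 → profitable ✗.
Low-quality (own payoff 38): to a=2.3 gives 84 − 13.7×2.3 = 52.49 → profitable ✗; to a=3.9 gives 109 − 13.7×3.9 = 55.57 → profitable ✗.
High-quality (own payoff 109 − 5.9×3.9 = 85.99): to a=0 gives 38 → no gain ✓; to a=2.3 gives 84 − 5.9×2.3 = 70.43 → no gain ✓.
3 of the 6 constraints hold; not an equilibrium.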